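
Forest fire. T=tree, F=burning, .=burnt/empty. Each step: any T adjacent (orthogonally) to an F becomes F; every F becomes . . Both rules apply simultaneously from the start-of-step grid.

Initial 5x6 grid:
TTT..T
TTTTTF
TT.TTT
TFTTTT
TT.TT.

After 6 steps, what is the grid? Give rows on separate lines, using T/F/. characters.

Step 1: 7 trees catch fire, 2 burn out
  TTT..F
  TTTTF.
  TF.TTF
  F.FTTT
  TF.TT.
Step 2: 7 trees catch fire, 7 burn out
  TTT...
  TFTF..
  F..TF.
  ...FTF
  F..TT.
Step 3: 6 trees catch fire, 7 burn out
  TFT...
  F.F...
  ...F..
  ....F.
  ...FT.
Step 4: 3 trees catch fire, 6 burn out
  F.F...
  ......
  ......
  ......
  ....F.
Step 5: 0 trees catch fire, 3 burn out
  ......
  ......
  ......
  ......
  ......
Step 6: 0 trees catch fire, 0 burn out
  ......
  ......
  ......
  ......
  ......

......
......
......
......
......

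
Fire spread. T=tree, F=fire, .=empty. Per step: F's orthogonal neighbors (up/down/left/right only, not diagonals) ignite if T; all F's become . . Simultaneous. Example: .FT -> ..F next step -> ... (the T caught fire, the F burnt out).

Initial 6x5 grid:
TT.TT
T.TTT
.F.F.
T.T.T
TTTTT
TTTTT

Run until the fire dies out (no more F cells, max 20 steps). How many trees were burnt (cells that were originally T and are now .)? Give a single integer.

Answer: 5

Derivation:
Step 1: +1 fires, +2 burnt (F count now 1)
Step 2: +3 fires, +1 burnt (F count now 3)
Step 3: +1 fires, +3 burnt (F count now 1)
Step 4: +0 fires, +1 burnt (F count now 0)
Fire out after step 4
Initially T: 21, now '.': 14
Total burnt (originally-T cells now '.'): 5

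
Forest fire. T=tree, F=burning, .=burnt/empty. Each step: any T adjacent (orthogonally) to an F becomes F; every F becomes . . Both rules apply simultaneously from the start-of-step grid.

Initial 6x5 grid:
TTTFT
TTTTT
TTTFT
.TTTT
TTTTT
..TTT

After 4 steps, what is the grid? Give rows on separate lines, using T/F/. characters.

Step 1: 6 trees catch fire, 2 burn out
  TTF.F
  TTTFT
  TTF.F
  .TTFT
  TTTTT
  ..TTT
Step 2: 7 trees catch fire, 6 burn out
  TF...
  TTF.F
  TF...
  .TF.F
  TTTFT
  ..TTT
Step 3: 7 trees catch fire, 7 burn out
  F....
  TF...
  F....
  .F...
  TTF.F
  ..TFT
Step 4: 4 trees catch fire, 7 burn out
  .....
  F....
  .....
  .....
  TF...
  ..F.F

.....
F....
.....
.....
TF...
..F.F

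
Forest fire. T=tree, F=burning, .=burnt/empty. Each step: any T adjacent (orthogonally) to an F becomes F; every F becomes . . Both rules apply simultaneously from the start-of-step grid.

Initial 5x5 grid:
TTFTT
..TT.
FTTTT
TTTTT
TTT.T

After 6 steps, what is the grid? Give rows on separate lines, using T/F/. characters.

Step 1: 5 trees catch fire, 2 burn out
  TF.FT
  ..FT.
  .FTTT
  FTTTT
  TTT.T
Step 2: 6 trees catch fire, 5 burn out
  F...F
  ...F.
  ..FTT
  .FTTT
  FTT.T
Step 3: 3 trees catch fire, 6 burn out
  .....
  .....
  ...FT
  ..FTT
  .FT.T
Step 4: 3 trees catch fire, 3 burn out
  .....
  .....
  ....F
  ...FT
  ..F.T
Step 5: 1 trees catch fire, 3 burn out
  .....
  .....
  .....
  ....F
  ....T
Step 6: 1 trees catch fire, 1 burn out
  .....
  .....
  .....
  .....
  ....F

.....
.....
.....
.....
....F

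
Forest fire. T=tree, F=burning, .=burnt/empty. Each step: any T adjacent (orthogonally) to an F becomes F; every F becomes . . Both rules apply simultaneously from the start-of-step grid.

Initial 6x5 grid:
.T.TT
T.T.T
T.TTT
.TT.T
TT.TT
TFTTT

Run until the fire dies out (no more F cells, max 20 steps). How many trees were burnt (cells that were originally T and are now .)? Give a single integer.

Step 1: +3 fires, +1 burnt (F count now 3)
Step 2: +3 fires, +3 burnt (F count now 3)
Step 3: +3 fires, +3 burnt (F count now 3)
Step 4: +2 fires, +3 burnt (F count now 2)
Step 5: +3 fires, +2 burnt (F count now 3)
Step 6: +1 fires, +3 burnt (F count now 1)
Step 7: +1 fires, +1 burnt (F count now 1)
Step 8: +1 fires, +1 burnt (F count now 1)
Step 9: +1 fires, +1 burnt (F count now 1)
Step 10: +0 fires, +1 burnt (F count now 0)
Fire out after step 10
Initially T: 21, now '.': 27
Total burnt (originally-T cells now '.'): 18

Answer: 18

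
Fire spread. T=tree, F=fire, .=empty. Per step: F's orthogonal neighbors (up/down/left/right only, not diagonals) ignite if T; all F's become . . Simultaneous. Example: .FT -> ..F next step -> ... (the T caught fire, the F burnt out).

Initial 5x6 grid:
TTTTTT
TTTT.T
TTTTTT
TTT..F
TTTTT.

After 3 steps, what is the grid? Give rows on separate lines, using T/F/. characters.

Step 1: 1 trees catch fire, 1 burn out
  TTTTTT
  TTTT.T
  TTTTTF
  TTT...
  TTTTT.
Step 2: 2 trees catch fire, 1 burn out
  TTTTTT
  TTTT.F
  TTTTF.
  TTT...
  TTTTT.
Step 3: 2 trees catch fire, 2 burn out
  TTTTTF
  TTTT..
  TTTF..
  TTT...
  TTTTT.

TTTTTF
TTTT..
TTTF..
TTT...
TTTTT.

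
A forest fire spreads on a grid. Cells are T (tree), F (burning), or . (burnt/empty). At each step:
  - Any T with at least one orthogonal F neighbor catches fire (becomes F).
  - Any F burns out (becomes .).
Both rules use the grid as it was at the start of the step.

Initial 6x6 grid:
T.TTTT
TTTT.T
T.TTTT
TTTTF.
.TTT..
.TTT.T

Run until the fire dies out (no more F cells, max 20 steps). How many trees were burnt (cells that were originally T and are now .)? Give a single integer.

Step 1: +2 fires, +1 burnt (F count now 2)
Step 2: +4 fires, +2 burnt (F count now 4)
Step 3: +6 fires, +4 burnt (F count now 6)
Step 4: +6 fires, +6 burnt (F count now 6)
Step 5: +5 fires, +6 burnt (F count now 5)
Step 6: +1 fires, +5 burnt (F count now 1)
Step 7: +1 fires, +1 burnt (F count now 1)
Step 8: +0 fires, +1 burnt (F count now 0)
Fire out after step 8
Initially T: 26, now '.': 35
Total burnt (originally-T cells now '.'): 25

Answer: 25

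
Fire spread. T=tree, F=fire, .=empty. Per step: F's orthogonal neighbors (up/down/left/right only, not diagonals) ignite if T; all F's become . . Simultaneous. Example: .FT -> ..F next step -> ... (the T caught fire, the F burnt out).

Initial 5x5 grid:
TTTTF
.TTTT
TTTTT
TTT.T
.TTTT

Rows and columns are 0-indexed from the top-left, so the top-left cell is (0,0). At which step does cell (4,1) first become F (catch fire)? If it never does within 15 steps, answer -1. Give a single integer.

Step 1: cell (4,1)='T' (+2 fires, +1 burnt)
Step 2: cell (4,1)='T' (+3 fires, +2 burnt)
Step 3: cell (4,1)='T' (+4 fires, +3 burnt)
Step 4: cell (4,1)='T' (+4 fires, +4 burnt)
Step 5: cell (4,1)='T' (+3 fires, +4 burnt)
Step 6: cell (4,1)='T' (+3 fires, +3 burnt)
Step 7: cell (4,1)='F' (+2 fires, +3 burnt)
  -> target ignites at step 7
Step 8: cell (4,1)='.' (+0 fires, +2 burnt)
  fire out at step 8

7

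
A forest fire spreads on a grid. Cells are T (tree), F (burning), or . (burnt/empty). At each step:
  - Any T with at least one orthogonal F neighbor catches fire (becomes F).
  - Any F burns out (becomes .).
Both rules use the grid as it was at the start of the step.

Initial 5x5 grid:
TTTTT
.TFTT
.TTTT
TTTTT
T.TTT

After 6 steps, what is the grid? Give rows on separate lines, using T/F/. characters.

Step 1: 4 trees catch fire, 1 burn out
  TTFTT
  .F.FT
  .TFTT
  TTTTT
  T.TTT
Step 2: 6 trees catch fire, 4 burn out
  TF.FT
  ....F
  .F.FT
  TTFTT
  T.TTT
Step 3: 6 trees catch fire, 6 burn out
  F...F
  .....
  ....F
  TF.FT
  T.FTT
Step 4: 3 trees catch fire, 6 burn out
  .....
  .....
  .....
  F...F
  T..FT
Step 5: 2 trees catch fire, 3 burn out
  .....
  .....
  .....
  .....
  F...F
Step 6: 0 trees catch fire, 2 burn out
  .....
  .....
  .....
  .....
  .....

.....
.....
.....
.....
.....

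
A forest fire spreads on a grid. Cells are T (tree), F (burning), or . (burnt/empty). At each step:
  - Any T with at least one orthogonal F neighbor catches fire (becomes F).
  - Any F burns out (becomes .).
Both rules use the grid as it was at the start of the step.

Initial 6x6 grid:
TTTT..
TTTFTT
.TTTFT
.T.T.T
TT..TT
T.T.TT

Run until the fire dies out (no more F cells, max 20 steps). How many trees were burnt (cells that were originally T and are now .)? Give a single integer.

Step 1: +5 fires, +2 burnt (F count now 5)
Step 2: +6 fires, +5 burnt (F count now 6)
Step 3: +4 fires, +6 burnt (F count now 4)
Step 4: +4 fires, +4 burnt (F count now 4)
Step 5: +2 fires, +4 burnt (F count now 2)
Step 6: +1 fires, +2 burnt (F count now 1)
Step 7: +1 fires, +1 burnt (F count now 1)
Step 8: +0 fires, +1 burnt (F count now 0)
Fire out after step 8
Initially T: 24, now '.': 35
Total burnt (originally-T cells now '.'): 23

Answer: 23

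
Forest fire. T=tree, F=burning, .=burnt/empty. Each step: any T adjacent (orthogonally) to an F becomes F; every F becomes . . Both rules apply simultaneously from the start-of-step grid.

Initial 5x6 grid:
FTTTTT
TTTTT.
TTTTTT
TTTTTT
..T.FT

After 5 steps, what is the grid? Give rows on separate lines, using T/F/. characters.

Step 1: 4 trees catch fire, 2 burn out
  .FTTTT
  FTTTT.
  TTTTTT
  TTTTFT
  ..T..F
Step 2: 6 trees catch fire, 4 burn out
  ..FTTT
  .FTTT.
  FTTTFT
  TTTF.F
  ..T...
Step 3: 8 trees catch fire, 6 burn out
  ...FTT
  ..FTF.
  .FTF.F
  FTF...
  ..T...
Step 4: 5 trees catch fire, 8 burn out
  ....FT
  ...F..
  ..F...
  .F....
  ..F...
Step 5: 1 trees catch fire, 5 burn out
  .....F
  ......
  ......
  ......
  ......

.....F
......
......
......
......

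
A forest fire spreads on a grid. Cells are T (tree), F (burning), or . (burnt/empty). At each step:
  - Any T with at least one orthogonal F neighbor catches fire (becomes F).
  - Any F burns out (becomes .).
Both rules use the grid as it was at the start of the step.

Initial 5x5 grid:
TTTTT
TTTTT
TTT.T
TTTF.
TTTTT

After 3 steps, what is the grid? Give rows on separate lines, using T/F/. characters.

Step 1: 2 trees catch fire, 1 burn out
  TTTTT
  TTTTT
  TTT.T
  TTF..
  TTTFT
Step 2: 4 trees catch fire, 2 burn out
  TTTTT
  TTTTT
  TTF.T
  TF...
  TTF.F
Step 3: 4 trees catch fire, 4 burn out
  TTTTT
  TTFTT
  TF..T
  F....
  TF...

TTTTT
TTFTT
TF..T
F....
TF...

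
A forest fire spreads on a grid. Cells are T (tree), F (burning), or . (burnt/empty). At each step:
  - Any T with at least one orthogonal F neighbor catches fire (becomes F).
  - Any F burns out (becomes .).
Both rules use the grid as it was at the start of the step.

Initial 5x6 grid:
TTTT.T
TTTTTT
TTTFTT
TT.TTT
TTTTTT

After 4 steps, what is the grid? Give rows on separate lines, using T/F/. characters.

Step 1: 4 trees catch fire, 1 burn out
  TTTT.T
  TTTFTT
  TTF.FT
  TT.FTT
  TTTTTT
Step 2: 7 trees catch fire, 4 burn out
  TTTF.T
  TTF.FT
  TF...F
  TT..FT
  TTTFTT
Step 3: 8 trees catch fire, 7 burn out
  TTF..T
  TF...F
  F.....
  TF...F
  TTF.FT
Step 4: 6 trees catch fire, 8 burn out
  TF...F
  F.....
  ......
  F.....
  TF...F

TF...F
F.....
......
F.....
TF...F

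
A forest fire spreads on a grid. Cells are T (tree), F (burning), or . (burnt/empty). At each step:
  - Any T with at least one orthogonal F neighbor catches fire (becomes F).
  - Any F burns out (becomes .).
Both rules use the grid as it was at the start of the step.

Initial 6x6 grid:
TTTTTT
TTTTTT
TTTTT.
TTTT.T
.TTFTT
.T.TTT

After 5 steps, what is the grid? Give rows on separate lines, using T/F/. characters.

Step 1: 4 trees catch fire, 1 burn out
  TTTTTT
  TTTTTT
  TTTTT.
  TTTF.T
  .TF.FT
  .T.FTT
Step 2: 5 trees catch fire, 4 burn out
  TTTTTT
  TTTTTT
  TTTFT.
  TTF..T
  .F...F
  .T..FT
Step 3: 7 trees catch fire, 5 burn out
  TTTTTT
  TTTFTT
  TTF.F.
  TF...F
  ......
  .F...F
Step 4: 5 trees catch fire, 7 burn out
  TTTFTT
  TTF.FT
  TF....
  F.....
  ......
  ......
Step 5: 5 trees catch fire, 5 burn out
  TTF.FT
  TF...F
  F.....
  ......
  ......
  ......

TTF.FT
TF...F
F.....
......
......
......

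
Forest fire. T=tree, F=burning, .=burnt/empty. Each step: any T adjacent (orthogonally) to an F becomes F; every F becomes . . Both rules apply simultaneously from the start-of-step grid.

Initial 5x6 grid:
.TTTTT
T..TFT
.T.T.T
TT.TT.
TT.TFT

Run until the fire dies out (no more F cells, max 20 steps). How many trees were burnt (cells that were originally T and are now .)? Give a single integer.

Step 1: +6 fires, +2 burnt (F count now 6)
Step 2: +5 fires, +6 burnt (F count now 5)
Step 3: +1 fires, +5 burnt (F count now 1)
Step 4: +1 fires, +1 burnt (F count now 1)
Step 5: +0 fires, +1 burnt (F count now 0)
Fire out after step 5
Initially T: 19, now '.': 24
Total burnt (originally-T cells now '.'): 13

Answer: 13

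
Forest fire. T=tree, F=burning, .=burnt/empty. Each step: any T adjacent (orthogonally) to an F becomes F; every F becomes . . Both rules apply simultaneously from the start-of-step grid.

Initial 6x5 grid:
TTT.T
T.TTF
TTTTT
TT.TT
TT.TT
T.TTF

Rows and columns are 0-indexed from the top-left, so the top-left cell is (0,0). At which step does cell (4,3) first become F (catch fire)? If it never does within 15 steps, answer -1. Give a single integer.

Step 1: cell (4,3)='T' (+5 fires, +2 burnt)
Step 2: cell (4,3)='F' (+5 fires, +5 burnt)
  -> target ignites at step 2
Step 3: cell (4,3)='.' (+3 fires, +5 burnt)
Step 4: cell (4,3)='.' (+2 fires, +3 burnt)
Step 5: cell (4,3)='.' (+3 fires, +2 burnt)
Step 6: cell (4,3)='.' (+3 fires, +3 burnt)
Step 7: cell (4,3)='.' (+1 fires, +3 burnt)
Step 8: cell (4,3)='.' (+1 fires, +1 burnt)
Step 9: cell (4,3)='.' (+0 fires, +1 burnt)
  fire out at step 9

2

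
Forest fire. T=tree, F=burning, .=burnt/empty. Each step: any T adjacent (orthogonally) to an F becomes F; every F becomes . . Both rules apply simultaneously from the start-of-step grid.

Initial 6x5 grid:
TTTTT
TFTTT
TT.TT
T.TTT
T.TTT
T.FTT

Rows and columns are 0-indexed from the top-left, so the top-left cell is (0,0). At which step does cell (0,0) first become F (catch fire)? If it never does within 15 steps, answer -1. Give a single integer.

Step 1: cell (0,0)='T' (+6 fires, +2 burnt)
Step 2: cell (0,0)='F' (+7 fires, +6 burnt)
  -> target ignites at step 2
Step 3: cell (0,0)='.' (+6 fires, +7 burnt)
Step 4: cell (0,0)='.' (+4 fires, +6 burnt)
Step 5: cell (0,0)='.' (+1 fires, +4 burnt)
Step 6: cell (0,0)='.' (+0 fires, +1 burnt)
  fire out at step 6

2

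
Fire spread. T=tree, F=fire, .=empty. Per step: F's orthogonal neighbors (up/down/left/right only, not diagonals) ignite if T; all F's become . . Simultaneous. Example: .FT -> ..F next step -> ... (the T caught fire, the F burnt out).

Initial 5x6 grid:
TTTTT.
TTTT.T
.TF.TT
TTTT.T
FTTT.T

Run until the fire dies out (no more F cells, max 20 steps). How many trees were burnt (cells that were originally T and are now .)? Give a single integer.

Answer: 17

Derivation:
Step 1: +5 fires, +2 burnt (F count now 5)
Step 2: +6 fires, +5 burnt (F count now 6)
Step 3: +4 fires, +6 burnt (F count now 4)
Step 4: +2 fires, +4 burnt (F count now 2)
Step 5: +0 fires, +2 burnt (F count now 0)
Fire out after step 5
Initially T: 22, now '.': 25
Total burnt (originally-T cells now '.'): 17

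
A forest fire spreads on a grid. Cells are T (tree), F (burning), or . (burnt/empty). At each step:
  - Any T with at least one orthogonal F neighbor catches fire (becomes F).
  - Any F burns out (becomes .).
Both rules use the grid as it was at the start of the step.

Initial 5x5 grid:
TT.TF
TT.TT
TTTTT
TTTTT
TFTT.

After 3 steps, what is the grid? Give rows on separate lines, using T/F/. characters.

Step 1: 5 trees catch fire, 2 burn out
  TT.F.
  TT.TF
  TTTTT
  TFTTT
  F.FT.
Step 2: 6 trees catch fire, 5 burn out
  TT...
  TT.F.
  TFTTF
  F.FTT
  ...F.
Step 3: 6 trees catch fire, 6 burn out
  TT...
  TF...
  F.FF.
  ...FF
  .....

TT...
TF...
F.FF.
...FF
.....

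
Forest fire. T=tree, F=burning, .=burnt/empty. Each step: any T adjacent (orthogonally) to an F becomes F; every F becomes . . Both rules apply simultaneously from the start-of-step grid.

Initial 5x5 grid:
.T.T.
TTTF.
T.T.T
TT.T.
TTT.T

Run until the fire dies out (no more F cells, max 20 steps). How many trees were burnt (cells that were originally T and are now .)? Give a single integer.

Step 1: +2 fires, +1 burnt (F count now 2)
Step 2: +2 fires, +2 burnt (F count now 2)
Step 3: +2 fires, +2 burnt (F count now 2)
Step 4: +1 fires, +2 burnt (F count now 1)
Step 5: +1 fires, +1 burnt (F count now 1)
Step 6: +2 fires, +1 burnt (F count now 2)
Step 7: +1 fires, +2 burnt (F count now 1)
Step 8: +1 fires, +1 burnt (F count now 1)
Step 9: +0 fires, +1 burnt (F count now 0)
Fire out after step 9
Initially T: 15, now '.': 22
Total burnt (originally-T cells now '.'): 12

Answer: 12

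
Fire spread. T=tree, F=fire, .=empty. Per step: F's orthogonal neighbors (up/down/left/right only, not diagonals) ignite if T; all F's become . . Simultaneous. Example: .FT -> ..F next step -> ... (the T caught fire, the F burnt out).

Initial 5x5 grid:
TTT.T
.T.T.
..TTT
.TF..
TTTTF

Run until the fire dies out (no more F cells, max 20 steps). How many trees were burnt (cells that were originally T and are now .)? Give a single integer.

Answer: 9

Derivation:
Step 1: +4 fires, +2 burnt (F count now 4)
Step 2: +2 fires, +4 burnt (F count now 2)
Step 3: +3 fires, +2 burnt (F count now 3)
Step 4: +0 fires, +3 burnt (F count now 0)
Fire out after step 4
Initially T: 14, now '.': 20
Total burnt (originally-T cells now '.'): 9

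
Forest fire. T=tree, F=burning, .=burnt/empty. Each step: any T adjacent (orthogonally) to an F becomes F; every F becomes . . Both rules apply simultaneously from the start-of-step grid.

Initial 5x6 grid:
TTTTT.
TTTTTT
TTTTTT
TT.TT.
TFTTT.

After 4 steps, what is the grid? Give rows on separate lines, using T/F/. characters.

Step 1: 3 trees catch fire, 1 burn out
  TTTTT.
  TTTTTT
  TTTTTT
  TF.TT.
  F.FTT.
Step 2: 3 trees catch fire, 3 burn out
  TTTTT.
  TTTTTT
  TFTTTT
  F..TT.
  ...FT.
Step 3: 5 trees catch fire, 3 burn out
  TTTTT.
  TFTTTT
  F.FTTT
  ...FT.
  ....F.
Step 4: 5 trees catch fire, 5 burn out
  TFTTT.
  F.FTTT
  ...FTT
  ....F.
  ......

TFTTT.
F.FTTT
...FTT
....F.
......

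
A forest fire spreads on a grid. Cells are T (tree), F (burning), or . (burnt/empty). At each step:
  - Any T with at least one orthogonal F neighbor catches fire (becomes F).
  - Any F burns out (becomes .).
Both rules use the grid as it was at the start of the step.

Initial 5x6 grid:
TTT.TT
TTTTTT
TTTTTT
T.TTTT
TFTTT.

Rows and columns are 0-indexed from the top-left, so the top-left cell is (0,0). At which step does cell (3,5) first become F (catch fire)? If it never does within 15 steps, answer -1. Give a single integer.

Step 1: cell (3,5)='T' (+2 fires, +1 burnt)
Step 2: cell (3,5)='T' (+3 fires, +2 burnt)
Step 3: cell (3,5)='T' (+4 fires, +3 burnt)
Step 4: cell (3,5)='T' (+5 fires, +4 burnt)
Step 5: cell (3,5)='F' (+6 fires, +5 burnt)
  -> target ignites at step 5
Step 6: cell (3,5)='.' (+3 fires, +6 burnt)
Step 7: cell (3,5)='.' (+2 fires, +3 burnt)
Step 8: cell (3,5)='.' (+1 fires, +2 burnt)
Step 9: cell (3,5)='.' (+0 fires, +1 burnt)
  fire out at step 9

5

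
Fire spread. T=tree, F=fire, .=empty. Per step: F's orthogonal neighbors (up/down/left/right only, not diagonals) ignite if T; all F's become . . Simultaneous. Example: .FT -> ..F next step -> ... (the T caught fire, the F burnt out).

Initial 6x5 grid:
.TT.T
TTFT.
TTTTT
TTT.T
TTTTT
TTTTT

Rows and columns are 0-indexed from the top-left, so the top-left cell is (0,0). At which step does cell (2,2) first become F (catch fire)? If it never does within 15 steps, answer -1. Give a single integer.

Step 1: cell (2,2)='F' (+4 fires, +1 burnt)
  -> target ignites at step 1
Step 2: cell (2,2)='.' (+5 fires, +4 burnt)
Step 3: cell (2,2)='.' (+4 fires, +5 burnt)
Step 4: cell (2,2)='.' (+5 fires, +4 burnt)
Step 5: cell (2,2)='.' (+4 fires, +5 burnt)
Step 6: cell (2,2)='.' (+2 fires, +4 burnt)
Step 7: cell (2,2)='.' (+0 fires, +2 burnt)
  fire out at step 7

1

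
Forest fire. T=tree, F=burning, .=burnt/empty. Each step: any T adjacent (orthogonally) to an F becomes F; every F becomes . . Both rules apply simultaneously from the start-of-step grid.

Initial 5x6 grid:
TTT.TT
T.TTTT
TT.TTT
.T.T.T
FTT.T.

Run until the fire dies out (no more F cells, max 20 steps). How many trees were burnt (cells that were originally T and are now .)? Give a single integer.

Step 1: +1 fires, +1 burnt (F count now 1)
Step 2: +2 fires, +1 burnt (F count now 2)
Step 3: +1 fires, +2 burnt (F count now 1)
Step 4: +1 fires, +1 burnt (F count now 1)
Step 5: +1 fires, +1 burnt (F count now 1)
Step 6: +1 fires, +1 burnt (F count now 1)
Step 7: +1 fires, +1 burnt (F count now 1)
Step 8: +1 fires, +1 burnt (F count now 1)
Step 9: +1 fires, +1 burnt (F count now 1)
Step 10: +1 fires, +1 burnt (F count now 1)
Step 11: +2 fires, +1 burnt (F count now 2)
Step 12: +4 fires, +2 burnt (F count now 4)
Step 13: +2 fires, +4 burnt (F count now 2)
Step 14: +1 fires, +2 burnt (F count now 1)
Step 15: +0 fires, +1 burnt (F count now 0)
Fire out after step 15
Initially T: 21, now '.': 29
Total burnt (originally-T cells now '.'): 20

Answer: 20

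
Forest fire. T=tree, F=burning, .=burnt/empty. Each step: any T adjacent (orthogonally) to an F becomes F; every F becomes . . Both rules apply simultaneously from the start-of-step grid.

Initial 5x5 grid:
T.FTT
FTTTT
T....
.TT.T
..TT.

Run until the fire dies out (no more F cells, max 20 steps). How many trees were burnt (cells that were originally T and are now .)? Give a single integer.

Step 1: +5 fires, +2 burnt (F count now 5)
Step 2: +2 fires, +5 burnt (F count now 2)
Step 3: +1 fires, +2 burnt (F count now 1)
Step 4: +0 fires, +1 burnt (F count now 0)
Fire out after step 4
Initially T: 13, now '.': 20
Total burnt (originally-T cells now '.'): 8

Answer: 8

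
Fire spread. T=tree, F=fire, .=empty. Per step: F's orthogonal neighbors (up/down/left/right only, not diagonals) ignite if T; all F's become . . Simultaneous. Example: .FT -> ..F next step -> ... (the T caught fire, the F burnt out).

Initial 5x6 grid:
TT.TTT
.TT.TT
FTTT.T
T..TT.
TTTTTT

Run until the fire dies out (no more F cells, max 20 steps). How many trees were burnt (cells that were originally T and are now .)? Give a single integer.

Answer: 16

Derivation:
Step 1: +2 fires, +1 burnt (F count now 2)
Step 2: +3 fires, +2 burnt (F count now 3)
Step 3: +4 fires, +3 burnt (F count now 4)
Step 4: +3 fires, +4 burnt (F count now 3)
Step 5: +2 fires, +3 burnt (F count now 2)
Step 6: +1 fires, +2 burnt (F count now 1)
Step 7: +1 fires, +1 burnt (F count now 1)
Step 8: +0 fires, +1 burnt (F count now 0)
Fire out after step 8
Initially T: 22, now '.': 24
Total burnt (originally-T cells now '.'): 16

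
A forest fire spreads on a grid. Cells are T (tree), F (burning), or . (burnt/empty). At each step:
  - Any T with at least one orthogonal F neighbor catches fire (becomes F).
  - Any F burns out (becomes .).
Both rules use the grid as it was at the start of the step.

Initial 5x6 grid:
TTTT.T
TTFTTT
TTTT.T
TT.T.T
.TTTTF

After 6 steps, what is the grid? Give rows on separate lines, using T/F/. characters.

Step 1: 6 trees catch fire, 2 burn out
  TTFT.T
  TF.FTT
  TTFT.T
  TT.T.F
  .TTTF.
Step 2: 8 trees catch fire, 6 burn out
  TF.F.T
  F...FT
  TF.F.F
  TT.T..
  .TTF..
Step 3: 6 trees catch fire, 8 burn out
  F....T
  .....F
  F.....
  TF.F..
  .TF...
Step 4: 3 trees catch fire, 6 burn out
  .....F
  ......
  ......
  F.....
  .F....
Step 5: 0 trees catch fire, 3 burn out
  ......
  ......
  ......
  ......
  ......
Step 6: 0 trees catch fire, 0 burn out
  ......
  ......
  ......
  ......
  ......

......
......
......
......
......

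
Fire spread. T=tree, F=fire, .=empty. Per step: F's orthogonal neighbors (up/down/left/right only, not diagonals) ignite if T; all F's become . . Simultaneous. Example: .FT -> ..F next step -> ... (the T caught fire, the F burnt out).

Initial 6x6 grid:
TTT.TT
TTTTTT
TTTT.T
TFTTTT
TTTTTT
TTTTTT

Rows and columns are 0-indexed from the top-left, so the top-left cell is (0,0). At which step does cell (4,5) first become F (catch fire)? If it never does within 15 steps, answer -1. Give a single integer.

Step 1: cell (4,5)='T' (+4 fires, +1 burnt)
Step 2: cell (4,5)='T' (+7 fires, +4 burnt)
Step 3: cell (4,5)='T' (+8 fires, +7 burnt)
Step 4: cell (4,5)='T' (+6 fires, +8 burnt)
Step 5: cell (4,5)='F' (+4 fires, +6 burnt)
  -> target ignites at step 5
Step 6: cell (4,5)='.' (+3 fires, +4 burnt)
Step 7: cell (4,5)='.' (+1 fires, +3 burnt)
Step 8: cell (4,5)='.' (+0 fires, +1 burnt)
  fire out at step 8

5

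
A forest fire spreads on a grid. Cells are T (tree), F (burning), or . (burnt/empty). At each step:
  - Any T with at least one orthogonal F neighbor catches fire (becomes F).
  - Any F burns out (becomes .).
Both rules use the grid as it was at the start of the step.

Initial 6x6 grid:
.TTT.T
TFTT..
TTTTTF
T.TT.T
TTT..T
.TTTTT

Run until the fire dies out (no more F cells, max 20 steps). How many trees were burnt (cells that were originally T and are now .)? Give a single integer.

Step 1: +6 fires, +2 burnt (F count now 6)
Step 2: +6 fires, +6 burnt (F count now 6)
Step 3: +5 fires, +6 burnt (F count now 5)
Step 4: +3 fires, +5 burnt (F count now 3)
Step 5: +3 fires, +3 burnt (F count now 3)
Step 6: +1 fires, +3 burnt (F count now 1)
Step 7: +0 fires, +1 burnt (F count now 0)
Fire out after step 7
Initially T: 25, now '.': 35
Total burnt (originally-T cells now '.'): 24

Answer: 24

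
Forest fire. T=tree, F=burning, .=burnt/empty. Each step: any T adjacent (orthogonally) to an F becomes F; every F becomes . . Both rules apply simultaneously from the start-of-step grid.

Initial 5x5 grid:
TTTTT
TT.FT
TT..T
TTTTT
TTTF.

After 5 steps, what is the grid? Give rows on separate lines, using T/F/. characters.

Step 1: 4 trees catch fire, 2 burn out
  TTTFT
  TT..F
  TT..T
  TTTFT
  TTF..
Step 2: 6 trees catch fire, 4 burn out
  TTF.F
  TT...
  TT..F
  TTF.F
  TF...
Step 3: 3 trees catch fire, 6 burn out
  TF...
  TT...
  TT...
  TF...
  F....
Step 4: 4 trees catch fire, 3 burn out
  F....
  TF...
  TF...
  F....
  .....
Step 5: 2 trees catch fire, 4 burn out
  .....
  F....
  F....
  .....
  .....

.....
F....
F....
.....
.....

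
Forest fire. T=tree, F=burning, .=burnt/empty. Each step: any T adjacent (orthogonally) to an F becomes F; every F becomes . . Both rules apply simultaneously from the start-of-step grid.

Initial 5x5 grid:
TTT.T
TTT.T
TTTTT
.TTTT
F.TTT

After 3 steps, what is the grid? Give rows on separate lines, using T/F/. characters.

Step 1: 0 trees catch fire, 1 burn out
  TTT.T
  TTT.T
  TTTTT
  .TTTT
  ..TTT
Step 2: 0 trees catch fire, 0 burn out
  TTT.T
  TTT.T
  TTTTT
  .TTTT
  ..TTT
Step 3: 0 trees catch fire, 0 burn out
  TTT.T
  TTT.T
  TTTTT
  .TTTT
  ..TTT

TTT.T
TTT.T
TTTTT
.TTTT
..TTT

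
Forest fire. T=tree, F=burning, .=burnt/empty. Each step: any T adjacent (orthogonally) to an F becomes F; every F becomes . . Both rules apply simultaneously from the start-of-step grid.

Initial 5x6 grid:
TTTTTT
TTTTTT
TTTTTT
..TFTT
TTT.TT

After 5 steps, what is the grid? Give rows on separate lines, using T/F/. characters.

Step 1: 3 trees catch fire, 1 burn out
  TTTTTT
  TTTTTT
  TTTFTT
  ..F.FT
  TTT.TT
Step 2: 6 trees catch fire, 3 burn out
  TTTTTT
  TTTFTT
  TTF.FT
  .....F
  TTF.FT
Step 3: 7 trees catch fire, 6 burn out
  TTTFTT
  TTF.FT
  TF...F
  ......
  TF...F
Step 4: 6 trees catch fire, 7 burn out
  TTF.FT
  TF...F
  F.....
  ......
  F.....
Step 5: 3 trees catch fire, 6 burn out
  TF...F
  F.....
  ......
  ......
  ......

TF...F
F.....
......
......
......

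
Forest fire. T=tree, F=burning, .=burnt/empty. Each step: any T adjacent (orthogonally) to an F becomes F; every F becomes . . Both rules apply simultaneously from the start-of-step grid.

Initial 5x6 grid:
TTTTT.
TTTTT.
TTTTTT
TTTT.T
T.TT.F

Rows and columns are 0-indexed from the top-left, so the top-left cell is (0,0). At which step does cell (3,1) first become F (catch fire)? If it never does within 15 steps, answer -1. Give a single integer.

Step 1: cell (3,1)='T' (+1 fires, +1 burnt)
Step 2: cell (3,1)='T' (+1 fires, +1 burnt)
Step 3: cell (3,1)='T' (+1 fires, +1 burnt)
Step 4: cell (3,1)='T' (+2 fires, +1 burnt)
Step 5: cell (3,1)='T' (+4 fires, +2 burnt)
Step 6: cell (3,1)='T' (+5 fires, +4 burnt)
Step 7: cell (3,1)='F' (+5 fires, +5 burnt)
  -> target ignites at step 7
Step 8: cell (3,1)='.' (+3 fires, +5 burnt)
Step 9: cell (3,1)='.' (+2 fires, +3 burnt)
Step 10: cell (3,1)='.' (+0 fires, +2 burnt)
  fire out at step 10

7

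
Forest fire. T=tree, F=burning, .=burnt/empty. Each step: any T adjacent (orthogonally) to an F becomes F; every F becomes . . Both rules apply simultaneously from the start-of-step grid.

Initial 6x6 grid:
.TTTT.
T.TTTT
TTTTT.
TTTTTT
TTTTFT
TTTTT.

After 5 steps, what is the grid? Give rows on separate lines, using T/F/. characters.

Step 1: 4 trees catch fire, 1 burn out
  .TTTT.
  T.TTTT
  TTTTT.
  TTTTFT
  TTTF.F
  TTTTF.
Step 2: 5 trees catch fire, 4 burn out
  .TTTT.
  T.TTTT
  TTTTF.
  TTTF.F
  TTF...
  TTTF..
Step 3: 5 trees catch fire, 5 burn out
  .TTTT.
  T.TTFT
  TTTF..
  TTF...
  TF....
  TTF...
Step 4: 7 trees catch fire, 5 burn out
  .TTTF.
  T.TF.F
  TTF...
  TF....
  F.....
  TF....
Step 5: 5 trees catch fire, 7 burn out
  .TTF..
  T.F...
  TF....
  F.....
  ......
  F.....

.TTF..
T.F...
TF....
F.....
......
F.....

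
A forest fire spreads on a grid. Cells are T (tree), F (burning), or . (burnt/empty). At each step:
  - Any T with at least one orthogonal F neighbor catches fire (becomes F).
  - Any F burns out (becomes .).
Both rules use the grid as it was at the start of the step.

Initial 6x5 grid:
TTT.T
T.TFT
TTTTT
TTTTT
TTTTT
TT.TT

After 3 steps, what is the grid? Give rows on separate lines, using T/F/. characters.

Step 1: 3 trees catch fire, 1 burn out
  TTT.T
  T.F.F
  TTTFT
  TTTTT
  TTTTT
  TT.TT
Step 2: 5 trees catch fire, 3 burn out
  TTF.F
  T....
  TTF.F
  TTTFT
  TTTTT
  TT.TT
Step 3: 5 trees catch fire, 5 burn out
  TF...
  T....
  TF...
  TTF.F
  TTTFT
  TT.TT

TF...
T....
TF...
TTF.F
TTTFT
TT.TT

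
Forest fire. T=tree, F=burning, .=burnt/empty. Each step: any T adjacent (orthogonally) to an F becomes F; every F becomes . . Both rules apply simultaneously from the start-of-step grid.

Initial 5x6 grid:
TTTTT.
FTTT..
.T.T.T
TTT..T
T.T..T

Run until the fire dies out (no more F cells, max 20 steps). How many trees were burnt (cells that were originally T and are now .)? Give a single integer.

Step 1: +2 fires, +1 burnt (F count now 2)
Step 2: +3 fires, +2 burnt (F count now 3)
Step 3: +3 fires, +3 burnt (F count now 3)
Step 4: +4 fires, +3 burnt (F count now 4)
Step 5: +3 fires, +4 burnt (F count now 3)
Step 6: +0 fires, +3 burnt (F count now 0)
Fire out after step 6
Initially T: 18, now '.': 27
Total burnt (originally-T cells now '.'): 15

Answer: 15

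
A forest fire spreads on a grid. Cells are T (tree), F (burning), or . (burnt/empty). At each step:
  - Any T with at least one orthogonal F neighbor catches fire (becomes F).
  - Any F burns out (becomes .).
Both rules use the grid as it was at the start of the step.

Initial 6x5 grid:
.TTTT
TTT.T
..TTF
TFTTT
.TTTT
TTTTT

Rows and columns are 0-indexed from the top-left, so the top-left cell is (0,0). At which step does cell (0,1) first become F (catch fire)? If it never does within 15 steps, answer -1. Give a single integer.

Step 1: cell (0,1)='T' (+6 fires, +2 burnt)
Step 2: cell (0,1)='T' (+6 fires, +6 burnt)
Step 3: cell (0,1)='T' (+6 fires, +6 burnt)
Step 4: cell (0,1)='T' (+3 fires, +6 burnt)
Step 5: cell (0,1)='F' (+2 fires, +3 burnt)
  -> target ignites at step 5
Step 6: cell (0,1)='.' (+0 fires, +2 burnt)
  fire out at step 6

5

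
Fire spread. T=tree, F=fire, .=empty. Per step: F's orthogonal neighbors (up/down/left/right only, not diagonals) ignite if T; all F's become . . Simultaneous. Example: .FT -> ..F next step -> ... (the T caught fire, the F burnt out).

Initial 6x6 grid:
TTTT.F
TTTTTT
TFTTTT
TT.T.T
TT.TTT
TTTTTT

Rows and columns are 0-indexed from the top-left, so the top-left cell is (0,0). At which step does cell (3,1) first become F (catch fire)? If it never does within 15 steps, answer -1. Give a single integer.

Step 1: cell (3,1)='F' (+5 fires, +2 burnt)
  -> target ignites at step 1
Step 2: cell (3,1)='.' (+8 fires, +5 burnt)
Step 3: cell (3,1)='.' (+8 fires, +8 burnt)
Step 4: cell (3,1)='.' (+5 fires, +8 burnt)
Step 5: cell (3,1)='.' (+3 fires, +5 burnt)
Step 6: cell (3,1)='.' (+1 fires, +3 burnt)
Step 7: cell (3,1)='.' (+0 fires, +1 burnt)
  fire out at step 7

1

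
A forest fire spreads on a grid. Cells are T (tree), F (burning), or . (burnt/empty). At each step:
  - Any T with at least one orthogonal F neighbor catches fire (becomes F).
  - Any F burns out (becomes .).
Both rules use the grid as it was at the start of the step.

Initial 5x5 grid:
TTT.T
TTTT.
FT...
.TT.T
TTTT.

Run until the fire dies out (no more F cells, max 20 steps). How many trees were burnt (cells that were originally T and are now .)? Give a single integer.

Answer: 14

Derivation:
Step 1: +2 fires, +1 burnt (F count now 2)
Step 2: +3 fires, +2 burnt (F count now 3)
Step 3: +4 fires, +3 burnt (F count now 4)
Step 4: +4 fires, +4 burnt (F count now 4)
Step 5: +1 fires, +4 burnt (F count now 1)
Step 6: +0 fires, +1 burnt (F count now 0)
Fire out after step 6
Initially T: 16, now '.': 23
Total burnt (originally-T cells now '.'): 14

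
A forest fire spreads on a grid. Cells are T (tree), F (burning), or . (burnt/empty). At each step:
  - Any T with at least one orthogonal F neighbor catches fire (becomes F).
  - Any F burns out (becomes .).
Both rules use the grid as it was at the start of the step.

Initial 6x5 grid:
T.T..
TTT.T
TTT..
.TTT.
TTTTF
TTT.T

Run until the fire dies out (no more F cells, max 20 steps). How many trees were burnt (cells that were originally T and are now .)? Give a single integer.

Answer: 19

Derivation:
Step 1: +2 fires, +1 burnt (F count now 2)
Step 2: +2 fires, +2 burnt (F count now 2)
Step 3: +3 fires, +2 burnt (F count now 3)
Step 4: +4 fires, +3 burnt (F count now 4)
Step 5: +3 fires, +4 burnt (F count now 3)
Step 6: +3 fires, +3 burnt (F count now 3)
Step 7: +1 fires, +3 burnt (F count now 1)
Step 8: +1 fires, +1 burnt (F count now 1)
Step 9: +0 fires, +1 burnt (F count now 0)
Fire out after step 9
Initially T: 20, now '.': 29
Total burnt (originally-T cells now '.'): 19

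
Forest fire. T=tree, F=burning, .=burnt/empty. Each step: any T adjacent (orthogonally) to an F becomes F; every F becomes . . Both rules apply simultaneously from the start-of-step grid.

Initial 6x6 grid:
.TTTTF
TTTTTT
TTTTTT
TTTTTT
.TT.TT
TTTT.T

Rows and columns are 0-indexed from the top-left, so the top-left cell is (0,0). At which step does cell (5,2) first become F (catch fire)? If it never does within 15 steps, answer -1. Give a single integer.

Step 1: cell (5,2)='T' (+2 fires, +1 burnt)
Step 2: cell (5,2)='T' (+3 fires, +2 burnt)
Step 3: cell (5,2)='T' (+4 fires, +3 burnt)
Step 4: cell (5,2)='T' (+5 fires, +4 burnt)
Step 5: cell (5,2)='T' (+5 fires, +5 burnt)
Step 6: cell (5,2)='T' (+3 fires, +5 burnt)
Step 7: cell (5,2)='T' (+3 fires, +3 burnt)
Step 8: cell (5,2)='F' (+3 fires, +3 burnt)
  -> target ignites at step 8
Step 9: cell (5,2)='.' (+2 fires, +3 burnt)
Step 10: cell (5,2)='.' (+1 fires, +2 burnt)
Step 11: cell (5,2)='.' (+0 fires, +1 burnt)
  fire out at step 11

8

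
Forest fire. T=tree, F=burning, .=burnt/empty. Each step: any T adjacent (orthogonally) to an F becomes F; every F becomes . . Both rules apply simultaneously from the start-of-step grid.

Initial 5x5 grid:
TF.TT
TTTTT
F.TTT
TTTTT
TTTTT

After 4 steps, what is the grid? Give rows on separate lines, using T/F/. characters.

Step 1: 4 trees catch fire, 2 burn out
  F..TT
  FFTTT
  ..TTT
  FTTTT
  TTTTT
Step 2: 3 trees catch fire, 4 burn out
  ...TT
  ..FTT
  ..TTT
  .FTTT
  FTTTT
Step 3: 4 trees catch fire, 3 burn out
  ...TT
  ...FT
  ..FTT
  ..FTT
  .FTTT
Step 4: 5 trees catch fire, 4 burn out
  ...FT
  ....F
  ...FT
  ...FT
  ..FTT

...FT
....F
...FT
...FT
..FTT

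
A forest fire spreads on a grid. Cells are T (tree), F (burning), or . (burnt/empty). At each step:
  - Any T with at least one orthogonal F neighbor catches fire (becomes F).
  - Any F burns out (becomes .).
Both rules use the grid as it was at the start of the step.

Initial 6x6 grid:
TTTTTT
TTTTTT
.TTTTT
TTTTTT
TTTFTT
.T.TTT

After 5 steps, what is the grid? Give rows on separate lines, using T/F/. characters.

Step 1: 4 trees catch fire, 1 burn out
  TTTTTT
  TTTTTT
  .TTTTT
  TTTFTT
  TTF.FT
  .T.FTT
Step 2: 6 trees catch fire, 4 burn out
  TTTTTT
  TTTTTT
  .TTFTT
  TTF.FT
  TF...F
  .T..FT
Step 3: 8 trees catch fire, 6 burn out
  TTTTTT
  TTTFTT
  .TF.FT
  TF...F
  F.....
  .F...F
Step 4: 6 trees catch fire, 8 burn out
  TTTFTT
  TTF.FT
  .F...F
  F.....
  ......
  ......
Step 5: 4 trees catch fire, 6 burn out
  TTF.FT
  TF...F
  ......
  ......
  ......
  ......

TTF.FT
TF...F
......
......
......
......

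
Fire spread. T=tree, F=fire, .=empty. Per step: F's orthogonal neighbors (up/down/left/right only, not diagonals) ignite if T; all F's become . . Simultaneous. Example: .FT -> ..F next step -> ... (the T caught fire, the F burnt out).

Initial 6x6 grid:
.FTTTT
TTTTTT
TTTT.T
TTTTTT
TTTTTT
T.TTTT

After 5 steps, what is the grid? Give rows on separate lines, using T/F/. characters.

Step 1: 2 trees catch fire, 1 burn out
  ..FTTT
  TFTTTT
  TTTT.T
  TTTTTT
  TTTTTT
  T.TTTT
Step 2: 4 trees catch fire, 2 burn out
  ...FTT
  F.FTTT
  TFTT.T
  TTTTTT
  TTTTTT
  T.TTTT
Step 3: 5 trees catch fire, 4 burn out
  ....FT
  ...FTT
  F.FT.T
  TFTTTT
  TTTTTT
  T.TTTT
Step 4: 6 trees catch fire, 5 burn out
  .....F
  ....FT
  ...F.T
  F.FTTT
  TFTTTT
  T.TTTT
Step 5: 4 trees catch fire, 6 burn out
  ......
  .....F
  .....T
  ...FTT
  F.FTTT
  T.TTTT

......
.....F
.....T
...FTT
F.FTTT
T.TTTT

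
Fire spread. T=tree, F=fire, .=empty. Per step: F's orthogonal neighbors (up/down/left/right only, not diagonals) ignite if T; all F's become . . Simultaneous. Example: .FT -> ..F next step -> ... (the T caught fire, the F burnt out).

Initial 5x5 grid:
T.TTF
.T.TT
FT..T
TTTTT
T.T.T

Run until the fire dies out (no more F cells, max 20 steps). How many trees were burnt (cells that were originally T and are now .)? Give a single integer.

Answer: 15

Derivation:
Step 1: +4 fires, +2 burnt (F count now 4)
Step 2: +6 fires, +4 burnt (F count now 6)
Step 3: +2 fires, +6 burnt (F count now 2)
Step 4: +3 fires, +2 burnt (F count now 3)
Step 5: +0 fires, +3 burnt (F count now 0)
Fire out after step 5
Initially T: 16, now '.': 24
Total burnt (originally-T cells now '.'): 15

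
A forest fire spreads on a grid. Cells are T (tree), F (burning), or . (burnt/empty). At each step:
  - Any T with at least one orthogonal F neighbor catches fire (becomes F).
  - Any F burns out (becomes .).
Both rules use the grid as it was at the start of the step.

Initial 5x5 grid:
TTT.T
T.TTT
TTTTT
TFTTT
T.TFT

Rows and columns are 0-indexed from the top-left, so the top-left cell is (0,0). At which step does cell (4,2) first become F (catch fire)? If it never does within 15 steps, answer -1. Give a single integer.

Step 1: cell (4,2)='F' (+6 fires, +2 burnt)
  -> target ignites at step 1
Step 2: cell (4,2)='.' (+5 fires, +6 burnt)
Step 3: cell (4,2)='.' (+4 fires, +5 burnt)
Step 4: cell (4,2)='.' (+3 fires, +4 burnt)
Step 5: cell (4,2)='.' (+2 fires, +3 burnt)
Step 6: cell (4,2)='.' (+0 fires, +2 burnt)
  fire out at step 6

1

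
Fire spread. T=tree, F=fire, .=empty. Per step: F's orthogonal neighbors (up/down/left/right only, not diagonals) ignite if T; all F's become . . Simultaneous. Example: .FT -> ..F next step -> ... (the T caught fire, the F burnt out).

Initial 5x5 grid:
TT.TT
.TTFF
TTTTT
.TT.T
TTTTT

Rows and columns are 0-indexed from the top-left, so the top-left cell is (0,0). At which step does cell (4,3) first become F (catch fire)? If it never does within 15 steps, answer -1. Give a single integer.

Step 1: cell (4,3)='T' (+5 fires, +2 burnt)
Step 2: cell (4,3)='T' (+3 fires, +5 burnt)
Step 3: cell (4,3)='T' (+4 fires, +3 burnt)
Step 4: cell (4,3)='F' (+5 fires, +4 burnt)
  -> target ignites at step 4
Step 5: cell (4,3)='.' (+1 fires, +5 burnt)
Step 6: cell (4,3)='.' (+1 fires, +1 burnt)
Step 7: cell (4,3)='.' (+0 fires, +1 burnt)
  fire out at step 7

4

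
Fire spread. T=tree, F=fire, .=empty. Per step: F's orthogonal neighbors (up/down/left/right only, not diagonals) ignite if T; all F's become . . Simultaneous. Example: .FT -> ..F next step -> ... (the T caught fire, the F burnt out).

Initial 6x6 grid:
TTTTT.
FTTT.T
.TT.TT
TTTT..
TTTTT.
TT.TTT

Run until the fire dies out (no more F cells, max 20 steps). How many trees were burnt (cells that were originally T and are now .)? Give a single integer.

Answer: 24

Derivation:
Step 1: +2 fires, +1 burnt (F count now 2)
Step 2: +3 fires, +2 burnt (F count now 3)
Step 3: +4 fires, +3 burnt (F count now 4)
Step 4: +4 fires, +4 burnt (F count now 4)
Step 5: +5 fires, +4 burnt (F count now 5)
Step 6: +2 fires, +5 burnt (F count now 2)
Step 7: +2 fires, +2 burnt (F count now 2)
Step 8: +1 fires, +2 burnt (F count now 1)
Step 9: +1 fires, +1 burnt (F count now 1)
Step 10: +0 fires, +1 burnt (F count now 0)
Fire out after step 10
Initially T: 27, now '.': 33
Total burnt (originally-T cells now '.'): 24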